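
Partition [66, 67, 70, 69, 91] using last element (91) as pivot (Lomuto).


Pivot: 91
  66 <= 91: advance i (no swap)
  67 <= 91: advance i (no swap)
  70 <= 91: advance i (no swap)
  69 <= 91: advance i (no swap)
Place pivot at 4: [66, 67, 70, 69, 91]

Partitioned: [66, 67, 70, 69, 91]


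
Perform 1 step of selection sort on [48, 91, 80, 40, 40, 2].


Initial: [48, 91, 80, 40, 40, 2]
Step 1: min=2 at 5
  Swap: [2, 91, 80, 40, 40, 48]

After 1 step: [2, 91, 80, 40, 40, 48]


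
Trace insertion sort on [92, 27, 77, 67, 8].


Initial: [92, 27, 77, 67, 8]
Insert 27: [27, 92, 77, 67, 8]
Insert 77: [27, 77, 92, 67, 8]
Insert 67: [27, 67, 77, 92, 8]
Insert 8: [8, 27, 67, 77, 92]

Sorted: [8, 27, 67, 77, 92]


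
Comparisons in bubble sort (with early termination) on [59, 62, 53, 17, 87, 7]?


Algorithm: bubble sort (with early termination)
Input: [59, 62, 53, 17, 87, 7]
Sorted: [7, 17, 53, 59, 62, 87]

15


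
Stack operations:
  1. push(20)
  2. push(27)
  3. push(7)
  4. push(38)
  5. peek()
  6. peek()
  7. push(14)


push(20) -> [20]
push(27) -> [20, 27]
push(7) -> [20, 27, 7]
push(38) -> [20, 27, 7, 38]
peek()->38
peek()->38
push(14) -> [20, 27, 7, 38, 14]

Final stack: [20, 27, 7, 38, 14]


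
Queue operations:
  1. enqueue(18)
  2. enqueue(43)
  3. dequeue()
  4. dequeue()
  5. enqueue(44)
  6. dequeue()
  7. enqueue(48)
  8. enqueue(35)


enqueue(18) -> [18]
enqueue(43) -> [18, 43]
dequeue()->18, [43]
dequeue()->43, []
enqueue(44) -> [44]
dequeue()->44, []
enqueue(48) -> [48]
enqueue(35) -> [48, 35]

Final queue: [48, 35]


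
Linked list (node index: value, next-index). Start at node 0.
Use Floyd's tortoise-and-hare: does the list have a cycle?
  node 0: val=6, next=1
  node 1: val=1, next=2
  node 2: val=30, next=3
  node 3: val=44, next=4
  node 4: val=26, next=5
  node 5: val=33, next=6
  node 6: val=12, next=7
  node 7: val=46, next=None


Floyd's tortoise (slow, +1) and hare (fast, +2):
  init: slow=0, fast=0
  step 1: slow=1, fast=2
  step 2: slow=2, fast=4
  step 3: slow=3, fast=6
  step 4: fast 6->7->None, no cycle

Cycle: no


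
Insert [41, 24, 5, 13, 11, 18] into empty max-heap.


Insert 41: [41]
Insert 24: [41, 24]
Insert 5: [41, 24, 5]
Insert 13: [41, 24, 5, 13]
Insert 11: [41, 24, 5, 13, 11]
Insert 18: [41, 24, 18, 13, 11, 5]

Final heap: [41, 24, 18, 13, 11, 5]


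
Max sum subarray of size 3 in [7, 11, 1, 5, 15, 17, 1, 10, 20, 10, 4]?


[0:3]: 19
[1:4]: 17
[2:5]: 21
[3:6]: 37
[4:7]: 33
[5:8]: 28
[6:9]: 31
[7:10]: 40
[8:11]: 34

Max: 40 at [7:10]


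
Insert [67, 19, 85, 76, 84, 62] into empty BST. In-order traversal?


Insert 67: root
Insert 19: L from 67
Insert 85: R from 67
Insert 76: R from 67 -> L from 85
Insert 84: R from 67 -> L from 85 -> R from 76
Insert 62: L from 67 -> R from 19

In-order: [19, 62, 67, 76, 84, 85]


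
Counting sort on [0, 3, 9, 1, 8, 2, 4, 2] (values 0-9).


Input: [0, 3, 9, 1, 8, 2, 4, 2]
Counts: [1, 1, 2, 1, 1, 0, 0, 0, 1, 1]

Sorted: [0, 1, 2, 2, 3, 4, 8, 9]


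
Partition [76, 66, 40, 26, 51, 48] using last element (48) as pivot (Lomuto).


Pivot: 48
  40 <= 48: swap -> [40, 66, 76, 26, 51, 48]
  26 <= 48: swap -> [40, 26, 76, 66, 51, 48]
Place pivot at 2: [40, 26, 48, 66, 51, 76]

Partitioned: [40, 26, 48, 66, 51, 76]


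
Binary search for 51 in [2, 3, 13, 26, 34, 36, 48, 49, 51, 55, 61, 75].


Step 1: lo=0, hi=11, mid=5, val=36
Step 2: lo=6, hi=11, mid=8, val=51

Found at index 8


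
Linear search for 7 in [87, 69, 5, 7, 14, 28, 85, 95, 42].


i=0: 87!=7
i=1: 69!=7
i=2: 5!=7
i=3: 7==7 found!

Found at 3, 4 comps


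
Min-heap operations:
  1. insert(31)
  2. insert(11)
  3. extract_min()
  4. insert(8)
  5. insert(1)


insert(31) -> [31]
insert(11) -> [11, 31]
extract_min()->11, [31]
insert(8) -> [8, 31]
insert(1) -> [1, 31, 8]

Final heap: [1, 31, 8]


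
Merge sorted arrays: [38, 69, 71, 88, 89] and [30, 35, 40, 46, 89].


Take 30 from B
Take 35 from B
Take 38 from A
Take 40 from B
Take 46 from B
Take 69 from A
Take 71 from A
Take 88 from A
Take 89 from A

Merged: [30, 35, 38, 40, 46, 69, 71, 88, 89, 89]


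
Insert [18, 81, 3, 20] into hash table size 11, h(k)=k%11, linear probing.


Insert 18: h=7 -> slot 7
Insert 81: h=4 -> slot 4
Insert 3: h=3 -> slot 3
Insert 20: h=9 -> slot 9

Table: [None, None, None, 3, 81, None, None, 18, None, 20, None]


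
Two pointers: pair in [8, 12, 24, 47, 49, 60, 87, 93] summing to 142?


lo=0(8)+hi=7(93)=101
lo=1(12)+hi=7(93)=105
lo=2(24)+hi=7(93)=117
lo=3(47)+hi=7(93)=140
lo=4(49)+hi=7(93)=142

Yes: 49+93=142


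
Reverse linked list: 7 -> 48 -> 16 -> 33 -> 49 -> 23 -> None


Step 1: curr=7, set curr.next=prev(None) | reversed so far: 7
Step 2: curr=48, set curr.next=prev(7) | reversed so far: 48 -> 7
Step 3: curr=16, set curr.next=prev(48) | reversed so far: 16 -> 48 -> 7
Step 4: curr=33, set curr.next=prev(16) | reversed so far: 33 -> 16 -> 48 -> 7
Step 5: curr=49, set curr.next=prev(33) | reversed so far: 49 -> 33 -> 16 -> 48 -> 7
Step 6: curr=23, set curr.next=prev(49) | reversed so far: 23 -> 49 -> 33 -> 16 -> 48 -> 7

23 -> 49 -> 33 -> 16 -> 48 -> 7 -> None


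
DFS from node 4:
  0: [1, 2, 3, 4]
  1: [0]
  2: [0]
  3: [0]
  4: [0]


Visit 4, push [0]
Visit 0, push [3, 2, 1]
Visit 1, push []
Visit 2, push []
Visit 3, push []

DFS order: [4, 0, 1, 2, 3]


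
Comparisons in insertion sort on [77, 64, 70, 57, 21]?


Algorithm: insertion sort
Input: [77, 64, 70, 57, 21]
Sorted: [21, 57, 64, 70, 77]

10


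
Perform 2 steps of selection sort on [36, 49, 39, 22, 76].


Initial: [36, 49, 39, 22, 76]
Step 1: min=22 at 3
  Swap: [22, 49, 39, 36, 76]
Step 2: min=36 at 3
  Swap: [22, 36, 39, 49, 76]

After 2 steps: [22, 36, 39, 49, 76]


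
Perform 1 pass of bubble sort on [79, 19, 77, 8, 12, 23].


Initial: [79, 19, 77, 8, 12, 23]
Pass 1: [19, 77, 8, 12, 23, 79] (5 swaps)

After 1 pass: [19, 77, 8, 12, 23, 79]


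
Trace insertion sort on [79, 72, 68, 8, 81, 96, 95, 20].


Initial: [79, 72, 68, 8, 81, 96, 95, 20]
Insert 72: [72, 79, 68, 8, 81, 96, 95, 20]
Insert 68: [68, 72, 79, 8, 81, 96, 95, 20]
Insert 8: [8, 68, 72, 79, 81, 96, 95, 20]
Insert 81: [8, 68, 72, 79, 81, 96, 95, 20]
Insert 96: [8, 68, 72, 79, 81, 96, 95, 20]
Insert 95: [8, 68, 72, 79, 81, 95, 96, 20]
Insert 20: [8, 20, 68, 72, 79, 81, 95, 96]

Sorted: [8, 20, 68, 72, 79, 81, 95, 96]


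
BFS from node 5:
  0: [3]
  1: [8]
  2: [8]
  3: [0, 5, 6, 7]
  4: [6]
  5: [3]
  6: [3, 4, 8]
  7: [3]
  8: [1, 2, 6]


Visit 5, enqueue [3]
Visit 3, enqueue [0, 6, 7]
Visit 0, enqueue []
Visit 6, enqueue [4, 8]
Visit 7, enqueue []
Visit 4, enqueue []
Visit 8, enqueue [1, 2]
Visit 1, enqueue []
Visit 2, enqueue []

BFS order: [5, 3, 0, 6, 7, 4, 8, 1, 2]


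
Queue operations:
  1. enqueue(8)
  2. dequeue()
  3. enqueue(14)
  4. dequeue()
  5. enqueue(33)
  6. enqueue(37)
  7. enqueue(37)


enqueue(8) -> [8]
dequeue()->8, []
enqueue(14) -> [14]
dequeue()->14, []
enqueue(33) -> [33]
enqueue(37) -> [33, 37]
enqueue(37) -> [33, 37, 37]

Final queue: [33, 37, 37]


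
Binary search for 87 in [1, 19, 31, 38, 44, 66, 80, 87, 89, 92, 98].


Step 1: lo=0, hi=10, mid=5, val=66
Step 2: lo=6, hi=10, mid=8, val=89
Step 3: lo=6, hi=7, mid=6, val=80
Step 4: lo=7, hi=7, mid=7, val=87

Found at index 7


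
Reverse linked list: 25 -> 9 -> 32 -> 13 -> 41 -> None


Step 1: curr=25, set curr.next=prev(None) | reversed so far: 25
Step 2: curr=9, set curr.next=prev(25) | reversed so far: 9 -> 25
Step 3: curr=32, set curr.next=prev(9) | reversed so far: 32 -> 9 -> 25
Step 4: curr=13, set curr.next=prev(32) | reversed so far: 13 -> 32 -> 9 -> 25
Step 5: curr=41, set curr.next=prev(13) | reversed so far: 41 -> 13 -> 32 -> 9 -> 25

41 -> 13 -> 32 -> 9 -> 25 -> None


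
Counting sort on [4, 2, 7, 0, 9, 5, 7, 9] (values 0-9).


Input: [4, 2, 7, 0, 9, 5, 7, 9]
Counts: [1, 0, 1, 0, 1, 1, 0, 2, 0, 2]

Sorted: [0, 2, 4, 5, 7, 7, 9, 9]


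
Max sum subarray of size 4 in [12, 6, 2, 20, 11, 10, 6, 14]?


[0:4]: 40
[1:5]: 39
[2:6]: 43
[3:7]: 47
[4:8]: 41

Max: 47 at [3:7]


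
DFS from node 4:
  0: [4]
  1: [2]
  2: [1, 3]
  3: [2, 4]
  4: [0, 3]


Visit 4, push [3, 0]
Visit 0, push []
Visit 3, push [2]
Visit 2, push [1]
Visit 1, push []

DFS order: [4, 0, 3, 2, 1]


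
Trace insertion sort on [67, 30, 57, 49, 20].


Initial: [67, 30, 57, 49, 20]
Insert 30: [30, 67, 57, 49, 20]
Insert 57: [30, 57, 67, 49, 20]
Insert 49: [30, 49, 57, 67, 20]
Insert 20: [20, 30, 49, 57, 67]

Sorted: [20, 30, 49, 57, 67]


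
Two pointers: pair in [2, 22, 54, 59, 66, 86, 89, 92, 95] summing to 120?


lo=0(2)+hi=8(95)=97
lo=1(22)+hi=8(95)=117
lo=2(54)+hi=8(95)=149
lo=2(54)+hi=7(92)=146
lo=2(54)+hi=6(89)=143
lo=2(54)+hi=5(86)=140
lo=2(54)+hi=4(66)=120

Yes: 54+66=120


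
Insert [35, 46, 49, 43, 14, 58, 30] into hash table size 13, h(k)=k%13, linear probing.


Insert 35: h=9 -> slot 9
Insert 46: h=7 -> slot 7
Insert 49: h=10 -> slot 10
Insert 43: h=4 -> slot 4
Insert 14: h=1 -> slot 1
Insert 58: h=6 -> slot 6
Insert 30: h=4, 1 probes -> slot 5

Table: [None, 14, None, None, 43, 30, 58, 46, None, 35, 49, None, None]


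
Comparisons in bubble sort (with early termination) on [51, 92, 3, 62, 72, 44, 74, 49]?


Algorithm: bubble sort (with early termination)
Input: [51, 92, 3, 62, 72, 44, 74, 49]
Sorted: [3, 44, 49, 51, 62, 72, 74, 92]

27


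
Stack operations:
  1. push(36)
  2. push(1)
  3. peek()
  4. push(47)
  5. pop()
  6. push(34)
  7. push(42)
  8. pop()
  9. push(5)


push(36) -> [36]
push(1) -> [36, 1]
peek()->1
push(47) -> [36, 1, 47]
pop()->47, [36, 1]
push(34) -> [36, 1, 34]
push(42) -> [36, 1, 34, 42]
pop()->42, [36, 1, 34]
push(5) -> [36, 1, 34, 5]

Final stack: [36, 1, 34, 5]


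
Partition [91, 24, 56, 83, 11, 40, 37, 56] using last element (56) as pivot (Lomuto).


Pivot: 56
  24 <= 56: swap -> [24, 91, 56, 83, 11, 40, 37, 56]
  56 <= 56: swap -> [24, 56, 91, 83, 11, 40, 37, 56]
  11 <= 56: swap -> [24, 56, 11, 83, 91, 40, 37, 56]
  40 <= 56: swap -> [24, 56, 11, 40, 91, 83, 37, 56]
  37 <= 56: swap -> [24, 56, 11, 40, 37, 83, 91, 56]
Place pivot at 5: [24, 56, 11, 40, 37, 56, 91, 83]

Partitioned: [24, 56, 11, 40, 37, 56, 91, 83]


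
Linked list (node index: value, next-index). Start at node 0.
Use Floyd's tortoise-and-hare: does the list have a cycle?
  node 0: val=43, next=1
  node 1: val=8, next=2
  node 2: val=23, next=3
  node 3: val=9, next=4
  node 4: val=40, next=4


Floyd's tortoise (slow, +1) and hare (fast, +2):
  init: slow=0, fast=0
  step 1: slow=1, fast=2
  step 2: slow=2, fast=4
  step 3: slow=3, fast=4
  step 4: slow=4, fast=4
  slow == fast at node 4: cycle detected

Cycle: yes


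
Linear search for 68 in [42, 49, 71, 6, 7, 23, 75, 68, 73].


i=0: 42!=68
i=1: 49!=68
i=2: 71!=68
i=3: 6!=68
i=4: 7!=68
i=5: 23!=68
i=6: 75!=68
i=7: 68==68 found!

Found at 7, 8 comps


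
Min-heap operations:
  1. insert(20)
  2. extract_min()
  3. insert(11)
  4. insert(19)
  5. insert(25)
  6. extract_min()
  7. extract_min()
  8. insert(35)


insert(20) -> [20]
extract_min()->20, []
insert(11) -> [11]
insert(19) -> [11, 19]
insert(25) -> [11, 19, 25]
extract_min()->11, [19, 25]
extract_min()->19, [25]
insert(35) -> [25, 35]

Final heap: [25, 35]


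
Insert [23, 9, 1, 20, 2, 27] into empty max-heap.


Insert 23: [23]
Insert 9: [23, 9]
Insert 1: [23, 9, 1]
Insert 20: [23, 20, 1, 9]
Insert 2: [23, 20, 1, 9, 2]
Insert 27: [27, 20, 23, 9, 2, 1]

Final heap: [27, 20, 23, 9, 2, 1]


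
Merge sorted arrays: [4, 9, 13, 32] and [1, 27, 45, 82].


Take 1 from B
Take 4 from A
Take 9 from A
Take 13 from A
Take 27 from B
Take 32 from A

Merged: [1, 4, 9, 13, 27, 32, 45, 82]


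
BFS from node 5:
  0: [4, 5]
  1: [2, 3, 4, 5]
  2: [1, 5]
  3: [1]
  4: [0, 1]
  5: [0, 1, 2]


Visit 5, enqueue [0, 1, 2]
Visit 0, enqueue [4]
Visit 1, enqueue [3]
Visit 2, enqueue []
Visit 4, enqueue []
Visit 3, enqueue []

BFS order: [5, 0, 1, 2, 4, 3]


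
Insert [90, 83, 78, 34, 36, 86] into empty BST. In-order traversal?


Insert 90: root
Insert 83: L from 90
Insert 78: L from 90 -> L from 83
Insert 34: L from 90 -> L from 83 -> L from 78
Insert 36: L from 90 -> L from 83 -> L from 78 -> R from 34
Insert 86: L from 90 -> R from 83

In-order: [34, 36, 78, 83, 86, 90]


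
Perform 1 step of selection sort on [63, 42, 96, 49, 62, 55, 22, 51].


Initial: [63, 42, 96, 49, 62, 55, 22, 51]
Step 1: min=22 at 6
  Swap: [22, 42, 96, 49, 62, 55, 63, 51]

After 1 step: [22, 42, 96, 49, 62, 55, 63, 51]


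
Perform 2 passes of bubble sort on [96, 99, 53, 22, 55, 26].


Initial: [96, 99, 53, 22, 55, 26]
Pass 1: [96, 53, 22, 55, 26, 99] (4 swaps)
Pass 2: [53, 22, 55, 26, 96, 99] (4 swaps)

After 2 passes: [53, 22, 55, 26, 96, 99]


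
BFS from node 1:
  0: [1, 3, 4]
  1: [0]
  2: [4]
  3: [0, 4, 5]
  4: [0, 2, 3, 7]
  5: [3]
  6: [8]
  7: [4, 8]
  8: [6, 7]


Visit 1, enqueue [0]
Visit 0, enqueue [3, 4]
Visit 3, enqueue [5]
Visit 4, enqueue [2, 7]
Visit 5, enqueue []
Visit 2, enqueue []
Visit 7, enqueue [8]
Visit 8, enqueue [6]
Visit 6, enqueue []

BFS order: [1, 0, 3, 4, 5, 2, 7, 8, 6]


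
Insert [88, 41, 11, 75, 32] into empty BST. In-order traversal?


Insert 88: root
Insert 41: L from 88
Insert 11: L from 88 -> L from 41
Insert 75: L from 88 -> R from 41
Insert 32: L from 88 -> L from 41 -> R from 11

In-order: [11, 32, 41, 75, 88]


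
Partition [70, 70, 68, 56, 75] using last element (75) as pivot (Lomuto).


Pivot: 75
  70 <= 75: advance i (no swap)
  70 <= 75: advance i (no swap)
  68 <= 75: advance i (no swap)
  56 <= 75: advance i (no swap)
Place pivot at 4: [70, 70, 68, 56, 75]

Partitioned: [70, 70, 68, 56, 75]


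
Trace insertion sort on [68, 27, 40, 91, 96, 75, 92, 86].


Initial: [68, 27, 40, 91, 96, 75, 92, 86]
Insert 27: [27, 68, 40, 91, 96, 75, 92, 86]
Insert 40: [27, 40, 68, 91, 96, 75, 92, 86]
Insert 91: [27, 40, 68, 91, 96, 75, 92, 86]
Insert 96: [27, 40, 68, 91, 96, 75, 92, 86]
Insert 75: [27, 40, 68, 75, 91, 96, 92, 86]
Insert 92: [27, 40, 68, 75, 91, 92, 96, 86]
Insert 86: [27, 40, 68, 75, 86, 91, 92, 96]

Sorted: [27, 40, 68, 75, 86, 91, 92, 96]


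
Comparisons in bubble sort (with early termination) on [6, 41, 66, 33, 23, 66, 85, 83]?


Algorithm: bubble sort (with early termination)
Input: [6, 41, 66, 33, 23, 66, 85, 83]
Sorted: [6, 23, 33, 41, 66, 66, 83, 85]

22


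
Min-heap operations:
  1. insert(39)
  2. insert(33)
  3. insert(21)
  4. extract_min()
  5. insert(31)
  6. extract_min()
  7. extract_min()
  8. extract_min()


insert(39) -> [39]
insert(33) -> [33, 39]
insert(21) -> [21, 39, 33]
extract_min()->21, [33, 39]
insert(31) -> [31, 39, 33]
extract_min()->31, [33, 39]
extract_min()->33, [39]
extract_min()->39, []

Final heap: []


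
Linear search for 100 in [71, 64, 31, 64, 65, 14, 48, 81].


i=0: 71!=100
i=1: 64!=100
i=2: 31!=100
i=3: 64!=100
i=4: 65!=100
i=5: 14!=100
i=6: 48!=100
i=7: 81!=100

Not found, 8 comps


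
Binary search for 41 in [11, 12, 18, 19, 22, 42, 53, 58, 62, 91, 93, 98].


Step 1: lo=0, hi=11, mid=5, val=42
Step 2: lo=0, hi=4, mid=2, val=18
Step 3: lo=3, hi=4, mid=3, val=19
Step 4: lo=4, hi=4, mid=4, val=22

Not found


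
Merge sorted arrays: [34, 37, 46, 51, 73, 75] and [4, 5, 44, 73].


Take 4 from B
Take 5 from B
Take 34 from A
Take 37 from A
Take 44 from B
Take 46 from A
Take 51 from A
Take 73 from A
Take 73 from B

Merged: [4, 5, 34, 37, 44, 46, 51, 73, 73, 75]


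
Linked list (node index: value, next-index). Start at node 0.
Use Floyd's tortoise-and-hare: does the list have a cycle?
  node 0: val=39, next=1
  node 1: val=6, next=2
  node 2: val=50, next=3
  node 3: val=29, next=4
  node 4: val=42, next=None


Floyd's tortoise (slow, +1) and hare (fast, +2):
  init: slow=0, fast=0
  step 1: slow=1, fast=2
  step 2: slow=2, fast=4
  step 3: fast -> None, no cycle

Cycle: no


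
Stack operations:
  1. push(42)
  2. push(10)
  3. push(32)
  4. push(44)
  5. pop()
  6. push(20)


push(42) -> [42]
push(10) -> [42, 10]
push(32) -> [42, 10, 32]
push(44) -> [42, 10, 32, 44]
pop()->44, [42, 10, 32]
push(20) -> [42, 10, 32, 20]

Final stack: [42, 10, 32, 20]


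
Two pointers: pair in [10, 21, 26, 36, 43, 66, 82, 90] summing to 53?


lo=0(10)+hi=7(90)=100
lo=0(10)+hi=6(82)=92
lo=0(10)+hi=5(66)=76
lo=0(10)+hi=4(43)=53

Yes: 10+43=53


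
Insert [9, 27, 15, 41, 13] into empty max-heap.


Insert 9: [9]
Insert 27: [27, 9]
Insert 15: [27, 9, 15]
Insert 41: [41, 27, 15, 9]
Insert 13: [41, 27, 15, 9, 13]

Final heap: [41, 27, 15, 9, 13]


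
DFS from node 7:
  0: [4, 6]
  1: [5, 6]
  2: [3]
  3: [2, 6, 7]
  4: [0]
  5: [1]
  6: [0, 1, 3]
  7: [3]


Visit 7, push [3]
Visit 3, push [6, 2]
Visit 2, push []
Visit 6, push [1, 0]
Visit 0, push [4]
Visit 4, push []
Visit 1, push [5]
Visit 5, push []

DFS order: [7, 3, 2, 6, 0, 4, 1, 5]


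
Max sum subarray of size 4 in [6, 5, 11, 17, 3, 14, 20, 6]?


[0:4]: 39
[1:5]: 36
[2:6]: 45
[3:7]: 54
[4:8]: 43

Max: 54 at [3:7]


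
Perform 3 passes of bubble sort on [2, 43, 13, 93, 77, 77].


Initial: [2, 43, 13, 93, 77, 77]
Pass 1: [2, 13, 43, 77, 77, 93] (3 swaps)
Pass 2: [2, 13, 43, 77, 77, 93] (0 swaps)
Pass 3: [2, 13, 43, 77, 77, 93] (0 swaps)

After 3 passes: [2, 13, 43, 77, 77, 93]


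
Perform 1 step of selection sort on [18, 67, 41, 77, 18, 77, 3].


Initial: [18, 67, 41, 77, 18, 77, 3]
Step 1: min=3 at 6
  Swap: [3, 67, 41, 77, 18, 77, 18]

After 1 step: [3, 67, 41, 77, 18, 77, 18]


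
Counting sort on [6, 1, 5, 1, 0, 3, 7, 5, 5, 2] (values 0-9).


Input: [6, 1, 5, 1, 0, 3, 7, 5, 5, 2]
Counts: [1, 2, 1, 1, 0, 3, 1, 1, 0, 0]

Sorted: [0, 1, 1, 2, 3, 5, 5, 5, 6, 7]


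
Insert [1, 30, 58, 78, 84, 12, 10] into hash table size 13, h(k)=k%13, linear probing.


Insert 1: h=1 -> slot 1
Insert 30: h=4 -> slot 4
Insert 58: h=6 -> slot 6
Insert 78: h=0 -> slot 0
Insert 84: h=6, 1 probes -> slot 7
Insert 12: h=12 -> slot 12
Insert 10: h=10 -> slot 10

Table: [78, 1, None, None, 30, None, 58, 84, None, None, 10, None, 12]


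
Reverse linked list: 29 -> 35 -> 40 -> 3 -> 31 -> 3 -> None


Step 1: curr=29, set curr.next=prev(None) | reversed so far: 29
Step 2: curr=35, set curr.next=prev(29) | reversed so far: 35 -> 29
Step 3: curr=40, set curr.next=prev(35) | reversed so far: 40 -> 35 -> 29
Step 4: curr=3, set curr.next=prev(40) | reversed so far: 3 -> 40 -> 35 -> 29
Step 5: curr=31, set curr.next=prev(3) | reversed so far: 31 -> 3 -> 40 -> 35 -> 29
Step 6: curr=3, set curr.next=prev(31) | reversed so far: 3 -> 31 -> 3 -> 40 -> 35 -> 29

3 -> 31 -> 3 -> 40 -> 35 -> 29 -> None


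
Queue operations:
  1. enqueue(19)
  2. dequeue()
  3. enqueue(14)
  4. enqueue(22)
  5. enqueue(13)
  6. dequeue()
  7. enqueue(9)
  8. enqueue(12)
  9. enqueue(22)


enqueue(19) -> [19]
dequeue()->19, []
enqueue(14) -> [14]
enqueue(22) -> [14, 22]
enqueue(13) -> [14, 22, 13]
dequeue()->14, [22, 13]
enqueue(9) -> [22, 13, 9]
enqueue(12) -> [22, 13, 9, 12]
enqueue(22) -> [22, 13, 9, 12, 22]

Final queue: [22, 13, 9, 12, 22]


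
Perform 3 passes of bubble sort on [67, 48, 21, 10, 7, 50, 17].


Initial: [67, 48, 21, 10, 7, 50, 17]
Pass 1: [48, 21, 10, 7, 50, 17, 67] (6 swaps)
Pass 2: [21, 10, 7, 48, 17, 50, 67] (4 swaps)
Pass 3: [10, 7, 21, 17, 48, 50, 67] (3 swaps)

After 3 passes: [10, 7, 21, 17, 48, 50, 67]


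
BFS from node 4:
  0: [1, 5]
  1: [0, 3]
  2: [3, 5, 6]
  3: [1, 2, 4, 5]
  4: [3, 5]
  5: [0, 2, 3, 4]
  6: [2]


Visit 4, enqueue [3, 5]
Visit 3, enqueue [1, 2]
Visit 5, enqueue [0]
Visit 1, enqueue []
Visit 2, enqueue [6]
Visit 0, enqueue []
Visit 6, enqueue []

BFS order: [4, 3, 5, 1, 2, 0, 6]


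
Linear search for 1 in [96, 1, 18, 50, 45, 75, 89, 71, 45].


i=0: 96!=1
i=1: 1==1 found!

Found at 1, 2 comps


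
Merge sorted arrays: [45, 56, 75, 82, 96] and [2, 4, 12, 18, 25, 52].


Take 2 from B
Take 4 from B
Take 12 from B
Take 18 from B
Take 25 from B
Take 45 from A
Take 52 from B

Merged: [2, 4, 12, 18, 25, 45, 52, 56, 75, 82, 96]


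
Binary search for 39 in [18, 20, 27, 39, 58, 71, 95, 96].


Step 1: lo=0, hi=7, mid=3, val=39

Found at index 3


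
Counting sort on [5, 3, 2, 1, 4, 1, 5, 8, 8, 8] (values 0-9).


Input: [5, 3, 2, 1, 4, 1, 5, 8, 8, 8]
Counts: [0, 2, 1, 1, 1, 2, 0, 0, 3, 0]

Sorted: [1, 1, 2, 3, 4, 5, 5, 8, 8, 8]


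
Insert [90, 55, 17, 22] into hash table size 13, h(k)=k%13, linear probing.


Insert 90: h=12 -> slot 12
Insert 55: h=3 -> slot 3
Insert 17: h=4 -> slot 4
Insert 22: h=9 -> slot 9

Table: [None, None, None, 55, 17, None, None, None, None, 22, None, None, 90]


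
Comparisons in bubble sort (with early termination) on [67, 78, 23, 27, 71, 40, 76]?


Algorithm: bubble sort (with early termination)
Input: [67, 78, 23, 27, 71, 40, 76]
Sorted: [23, 27, 40, 67, 71, 76, 78]

18


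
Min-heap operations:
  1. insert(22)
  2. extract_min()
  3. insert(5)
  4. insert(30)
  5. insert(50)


insert(22) -> [22]
extract_min()->22, []
insert(5) -> [5]
insert(30) -> [5, 30]
insert(50) -> [5, 30, 50]

Final heap: [5, 30, 50]


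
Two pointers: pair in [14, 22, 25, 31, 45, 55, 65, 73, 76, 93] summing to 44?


lo=0(14)+hi=9(93)=107
lo=0(14)+hi=8(76)=90
lo=0(14)+hi=7(73)=87
lo=0(14)+hi=6(65)=79
lo=0(14)+hi=5(55)=69
lo=0(14)+hi=4(45)=59
lo=0(14)+hi=3(31)=45
lo=0(14)+hi=2(25)=39
lo=1(22)+hi=2(25)=47

No pair found


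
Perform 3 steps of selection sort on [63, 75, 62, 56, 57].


Initial: [63, 75, 62, 56, 57]
Step 1: min=56 at 3
  Swap: [56, 75, 62, 63, 57]
Step 2: min=57 at 4
  Swap: [56, 57, 62, 63, 75]
Step 3: min=62 at 2
  Swap: [56, 57, 62, 63, 75]

After 3 steps: [56, 57, 62, 63, 75]


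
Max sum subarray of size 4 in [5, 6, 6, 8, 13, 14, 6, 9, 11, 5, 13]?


[0:4]: 25
[1:5]: 33
[2:6]: 41
[3:7]: 41
[4:8]: 42
[5:9]: 40
[6:10]: 31
[7:11]: 38

Max: 42 at [4:8]


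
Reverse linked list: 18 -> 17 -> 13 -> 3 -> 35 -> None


Step 1: curr=18, set curr.next=prev(None) | reversed so far: 18
Step 2: curr=17, set curr.next=prev(18) | reversed so far: 17 -> 18
Step 3: curr=13, set curr.next=prev(17) | reversed so far: 13 -> 17 -> 18
Step 4: curr=3, set curr.next=prev(13) | reversed so far: 3 -> 13 -> 17 -> 18
Step 5: curr=35, set curr.next=prev(3) | reversed so far: 35 -> 3 -> 13 -> 17 -> 18

35 -> 3 -> 13 -> 17 -> 18 -> None


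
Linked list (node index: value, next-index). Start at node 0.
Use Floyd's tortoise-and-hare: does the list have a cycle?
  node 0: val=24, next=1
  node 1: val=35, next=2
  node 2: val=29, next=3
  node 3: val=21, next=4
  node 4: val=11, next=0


Floyd's tortoise (slow, +1) and hare (fast, +2):
  init: slow=0, fast=0
  step 1: slow=1, fast=2
  step 2: slow=2, fast=4
  step 3: slow=3, fast=1
  step 4: slow=4, fast=3
  step 5: slow=0, fast=0
  slow == fast at node 0: cycle detected

Cycle: yes


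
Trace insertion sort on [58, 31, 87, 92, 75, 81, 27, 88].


Initial: [58, 31, 87, 92, 75, 81, 27, 88]
Insert 31: [31, 58, 87, 92, 75, 81, 27, 88]
Insert 87: [31, 58, 87, 92, 75, 81, 27, 88]
Insert 92: [31, 58, 87, 92, 75, 81, 27, 88]
Insert 75: [31, 58, 75, 87, 92, 81, 27, 88]
Insert 81: [31, 58, 75, 81, 87, 92, 27, 88]
Insert 27: [27, 31, 58, 75, 81, 87, 92, 88]
Insert 88: [27, 31, 58, 75, 81, 87, 88, 92]

Sorted: [27, 31, 58, 75, 81, 87, 88, 92]


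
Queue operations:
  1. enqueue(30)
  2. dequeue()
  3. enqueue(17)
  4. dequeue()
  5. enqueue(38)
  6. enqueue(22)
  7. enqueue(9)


enqueue(30) -> [30]
dequeue()->30, []
enqueue(17) -> [17]
dequeue()->17, []
enqueue(38) -> [38]
enqueue(22) -> [38, 22]
enqueue(9) -> [38, 22, 9]

Final queue: [38, 22, 9]


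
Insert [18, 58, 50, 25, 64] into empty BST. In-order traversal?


Insert 18: root
Insert 58: R from 18
Insert 50: R from 18 -> L from 58
Insert 25: R from 18 -> L from 58 -> L from 50
Insert 64: R from 18 -> R from 58

In-order: [18, 25, 50, 58, 64]


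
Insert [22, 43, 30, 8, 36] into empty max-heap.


Insert 22: [22]
Insert 43: [43, 22]
Insert 30: [43, 22, 30]
Insert 8: [43, 22, 30, 8]
Insert 36: [43, 36, 30, 8, 22]

Final heap: [43, 36, 30, 8, 22]


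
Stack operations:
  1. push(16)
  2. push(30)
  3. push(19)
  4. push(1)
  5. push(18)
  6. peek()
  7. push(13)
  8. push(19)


push(16) -> [16]
push(30) -> [16, 30]
push(19) -> [16, 30, 19]
push(1) -> [16, 30, 19, 1]
push(18) -> [16, 30, 19, 1, 18]
peek()->18
push(13) -> [16, 30, 19, 1, 18, 13]
push(19) -> [16, 30, 19, 1, 18, 13, 19]

Final stack: [16, 30, 19, 1, 18, 13, 19]


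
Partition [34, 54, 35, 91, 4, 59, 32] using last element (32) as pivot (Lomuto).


Pivot: 32
  4 <= 32: swap -> [4, 54, 35, 91, 34, 59, 32]
Place pivot at 1: [4, 32, 35, 91, 34, 59, 54]

Partitioned: [4, 32, 35, 91, 34, 59, 54]


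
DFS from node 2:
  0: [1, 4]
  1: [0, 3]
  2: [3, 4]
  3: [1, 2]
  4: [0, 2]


Visit 2, push [4, 3]
Visit 3, push [1]
Visit 1, push [0]
Visit 0, push [4]
Visit 4, push []

DFS order: [2, 3, 1, 0, 4]


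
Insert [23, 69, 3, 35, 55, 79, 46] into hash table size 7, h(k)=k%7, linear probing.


Insert 23: h=2 -> slot 2
Insert 69: h=6 -> slot 6
Insert 3: h=3 -> slot 3
Insert 35: h=0 -> slot 0
Insert 55: h=6, 2 probes -> slot 1
Insert 79: h=2, 2 probes -> slot 4
Insert 46: h=4, 1 probes -> slot 5

Table: [35, 55, 23, 3, 79, 46, 69]


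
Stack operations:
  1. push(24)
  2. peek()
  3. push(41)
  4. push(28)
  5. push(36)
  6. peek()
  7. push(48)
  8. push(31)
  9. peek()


push(24) -> [24]
peek()->24
push(41) -> [24, 41]
push(28) -> [24, 41, 28]
push(36) -> [24, 41, 28, 36]
peek()->36
push(48) -> [24, 41, 28, 36, 48]
push(31) -> [24, 41, 28, 36, 48, 31]
peek()->31

Final stack: [24, 41, 28, 36, 48, 31]


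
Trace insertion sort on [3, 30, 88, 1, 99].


Initial: [3, 30, 88, 1, 99]
Insert 30: [3, 30, 88, 1, 99]
Insert 88: [3, 30, 88, 1, 99]
Insert 1: [1, 3, 30, 88, 99]
Insert 99: [1, 3, 30, 88, 99]

Sorted: [1, 3, 30, 88, 99]


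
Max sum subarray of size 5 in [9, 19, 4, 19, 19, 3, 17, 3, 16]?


[0:5]: 70
[1:6]: 64
[2:7]: 62
[3:8]: 61
[4:9]: 58

Max: 70 at [0:5]


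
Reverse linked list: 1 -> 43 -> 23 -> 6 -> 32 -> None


Step 1: curr=1, set curr.next=prev(None) | reversed so far: 1
Step 2: curr=43, set curr.next=prev(1) | reversed so far: 43 -> 1
Step 3: curr=23, set curr.next=prev(43) | reversed so far: 23 -> 43 -> 1
Step 4: curr=6, set curr.next=prev(23) | reversed so far: 6 -> 23 -> 43 -> 1
Step 5: curr=32, set curr.next=prev(6) | reversed so far: 32 -> 6 -> 23 -> 43 -> 1

32 -> 6 -> 23 -> 43 -> 1 -> None


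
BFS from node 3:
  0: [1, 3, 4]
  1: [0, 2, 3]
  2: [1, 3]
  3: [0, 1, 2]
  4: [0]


Visit 3, enqueue [0, 1, 2]
Visit 0, enqueue [4]
Visit 1, enqueue []
Visit 2, enqueue []
Visit 4, enqueue []

BFS order: [3, 0, 1, 2, 4]


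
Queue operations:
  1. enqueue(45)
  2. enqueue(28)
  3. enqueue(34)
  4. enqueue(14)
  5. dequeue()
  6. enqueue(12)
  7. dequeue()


enqueue(45) -> [45]
enqueue(28) -> [45, 28]
enqueue(34) -> [45, 28, 34]
enqueue(14) -> [45, 28, 34, 14]
dequeue()->45, [28, 34, 14]
enqueue(12) -> [28, 34, 14, 12]
dequeue()->28, [34, 14, 12]

Final queue: [34, 14, 12]


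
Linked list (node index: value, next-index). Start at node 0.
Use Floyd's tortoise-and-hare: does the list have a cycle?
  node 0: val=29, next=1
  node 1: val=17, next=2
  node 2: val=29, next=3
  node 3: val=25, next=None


Floyd's tortoise (slow, +1) and hare (fast, +2):
  init: slow=0, fast=0
  step 1: slow=1, fast=2
  step 2: fast 2->3->None, no cycle

Cycle: no


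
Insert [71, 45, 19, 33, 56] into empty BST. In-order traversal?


Insert 71: root
Insert 45: L from 71
Insert 19: L from 71 -> L from 45
Insert 33: L from 71 -> L from 45 -> R from 19
Insert 56: L from 71 -> R from 45

In-order: [19, 33, 45, 56, 71]


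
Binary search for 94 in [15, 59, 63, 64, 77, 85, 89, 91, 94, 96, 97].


Step 1: lo=0, hi=10, mid=5, val=85
Step 2: lo=6, hi=10, mid=8, val=94

Found at index 8


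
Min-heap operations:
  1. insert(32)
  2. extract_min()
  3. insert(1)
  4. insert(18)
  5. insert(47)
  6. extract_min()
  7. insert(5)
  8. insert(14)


insert(32) -> [32]
extract_min()->32, []
insert(1) -> [1]
insert(18) -> [1, 18]
insert(47) -> [1, 18, 47]
extract_min()->1, [18, 47]
insert(5) -> [5, 47, 18]
insert(14) -> [5, 14, 18, 47]

Final heap: [5, 14, 18, 47]


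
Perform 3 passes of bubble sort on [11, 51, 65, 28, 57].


Initial: [11, 51, 65, 28, 57]
Pass 1: [11, 51, 28, 57, 65] (2 swaps)
Pass 2: [11, 28, 51, 57, 65] (1 swaps)
Pass 3: [11, 28, 51, 57, 65] (0 swaps)

After 3 passes: [11, 28, 51, 57, 65]


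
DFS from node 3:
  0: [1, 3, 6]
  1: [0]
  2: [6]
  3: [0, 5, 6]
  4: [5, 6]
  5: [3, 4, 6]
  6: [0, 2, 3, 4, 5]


Visit 3, push [6, 5, 0]
Visit 0, push [6, 1]
Visit 1, push []
Visit 6, push [5, 4, 2]
Visit 2, push []
Visit 4, push [5]
Visit 5, push []

DFS order: [3, 0, 1, 6, 2, 4, 5]


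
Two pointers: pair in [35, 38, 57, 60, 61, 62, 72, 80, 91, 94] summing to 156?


lo=0(35)+hi=9(94)=129
lo=1(38)+hi=9(94)=132
lo=2(57)+hi=9(94)=151
lo=3(60)+hi=9(94)=154
lo=4(61)+hi=9(94)=155
lo=5(62)+hi=9(94)=156

Yes: 62+94=156


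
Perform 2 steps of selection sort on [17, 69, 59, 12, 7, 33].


Initial: [17, 69, 59, 12, 7, 33]
Step 1: min=7 at 4
  Swap: [7, 69, 59, 12, 17, 33]
Step 2: min=12 at 3
  Swap: [7, 12, 59, 69, 17, 33]

After 2 steps: [7, 12, 59, 69, 17, 33]


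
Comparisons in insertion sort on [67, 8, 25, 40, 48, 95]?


Algorithm: insertion sort
Input: [67, 8, 25, 40, 48, 95]
Sorted: [8, 25, 40, 48, 67, 95]

8


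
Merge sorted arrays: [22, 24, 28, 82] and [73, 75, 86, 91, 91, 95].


Take 22 from A
Take 24 from A
Take 28 from A
Take 73 from B
Take 75 from B
Take 82 from A

Merged: [22, 24, 28, 73, 75, 82, 86, 91, 91, 95]


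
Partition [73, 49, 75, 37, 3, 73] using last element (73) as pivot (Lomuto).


Pivot: 73
  73 <= 73: advance i (no swap)
  49 <= 73: advance i (no swap)
  37 <= 73: swap -> [73, 49, 37, 75, 3, 73]
  3 <= 73: swap -> [73, 49, 37, 3, 75, 73]
Place pivot at 4: [73, 49, 37, 3, 73, 75]

Partitioned: [73, 49, 37, 3, 73, 75]


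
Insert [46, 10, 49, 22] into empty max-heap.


Insert 46: [46]
Insert 10: [46, 10]
Insert 49: [49, 10, 46]
Insert 22: [49, 22, 46, 10]

Final heap: [49, 22, 46, 10]


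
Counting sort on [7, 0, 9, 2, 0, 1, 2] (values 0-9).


Input: [7, 0, 9, 2, 0, 1, 2]
Counts: [2, 1, 2, 0, 0, 0, 0, 1, 0, 1]

Sorted: [0, 0, 1, 2, 2, 7, 9]


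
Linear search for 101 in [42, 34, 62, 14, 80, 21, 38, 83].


i=0: 42!=101
i=1: 34!=101
i=2: 62!=101
i=3: 14!=101
i=4: 80!=101
i=5: 21!=101
i=6: 38!=101
i=7: 83!=101

Not found, 8 comps


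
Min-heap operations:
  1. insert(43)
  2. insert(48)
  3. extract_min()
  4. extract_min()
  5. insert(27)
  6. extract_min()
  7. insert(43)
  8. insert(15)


insert(43) -> [43]
insert(48) -> [43, 48]
extract_min()->43, [48]
extract_min()->48, []
insert(27) -> [27]
extract_min()->27, []
insert(43) -> [43]
insert(15) -> [15, 43]

Final heap: [15, 43]


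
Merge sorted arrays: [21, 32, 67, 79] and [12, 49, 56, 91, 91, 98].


Take 12 from B
Take 21 from A
Take 32 from A
Take 49 from B
Take 56 from B
Take 67 from A
Take 79 from A

Merged: [12, 21, 32, 49, 56, 67, 79, 91, 91, 98]


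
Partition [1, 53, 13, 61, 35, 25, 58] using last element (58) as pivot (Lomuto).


Pivot: 58
  1 <= 58: advance i (no swap)
  53 <= 58: advance i (no swap)
  13 <= 58: advance i (no swap)
  35 <= 58: swap -> [1, 53, 13, 35, 61, 25, 58]
  25 <= 58: swap -> [1, 53, 13, 35, 25, 61, 58]
Place pivot at 5: [1, 53, 13, 35, 25, 58, 61]

Partitioned: [1, 53, 13, 35, 25, 58, 61]


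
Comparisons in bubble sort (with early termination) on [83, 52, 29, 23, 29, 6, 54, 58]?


Algorithm: bubble sort (with early termination)
Input: [83, 52, 29, 23, 29, 6, 54, 58]
Sorted: [6, 23, 29, 29, 52, 54, 58, 83]

27


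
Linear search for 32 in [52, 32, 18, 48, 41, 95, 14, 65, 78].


i=0: 52!=32
i=1: 32==32 found!

Found at 1, 2 comps


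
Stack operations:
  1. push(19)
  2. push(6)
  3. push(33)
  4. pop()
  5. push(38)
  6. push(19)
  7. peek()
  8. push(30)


push(19) -> [19]
push(6) -> [19, 6]
push(33) -> [19, 6, 33]
pop()->33, [19, 6]
push(38) -> [19, 6, 38]
push(19) -> [19, 6, 38, 19]
peek()->19
push(30) -> [19, 6, 38, 19, 30]

Final stack: [19, 6, 38, 19, 30]


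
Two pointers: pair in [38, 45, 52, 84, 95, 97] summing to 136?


lo=0(38)+hi=5(97)=135
lo=1(45)+hi=5(97)=142
lo=1(45)+hi=4(95)=140
lo=1(45)+hi=3(84)=129
lo=2(52)+hi=3(84)=136

Yes: 52+84=136


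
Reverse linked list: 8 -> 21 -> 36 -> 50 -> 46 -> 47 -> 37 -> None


Step 1: curr=8, set curr.next=prev(None) | reversed so far: 8
Step 2: curr=21, set curr.next=prev(8) | reversed so far: 21 -> 8
Step 3: curr=36, set curr.next=prev(21) | reversed so far: 36 -> 21 -> 8
Step 4: curr=50, set curr.next=prev(36) | reversed so far: 50 -> 36 -> 21 -> 8
Step 5: curr=46, set curr.next=prev(50) | reversed so far: 46 -> 50 -> 36 -> 21 -> 8
Step 6: curr=47, set curr.next=prev(46) | reversed so far: 47 -> 46 -> 50 -> 36 -> 21 -> 8
Step 7: curr=37, set curr.next=prev(47) | reversed so far: 37 -> 47 -> 46 -> 50 -> 36 -> 21 -> 8

37 -> 47 -> 46 -> 50 -> 36 -> 21 -> 8 -> None


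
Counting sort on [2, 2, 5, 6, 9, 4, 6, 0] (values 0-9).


Input: [2, 2, 5, 6, 9, 4, 6, 0]
Counts: [1, 0, 2, 0, 1, 1, 2, 0, 0, 1]

Sorted: [0, 2, 2, 4, 5, 6, 6, 9]


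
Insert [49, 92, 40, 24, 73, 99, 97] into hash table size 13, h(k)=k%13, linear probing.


Insert 49: h=10 -> slot 10
Insert 92: h=1 -> slot 1
Insert 40: h=1, 1 probes -> slot 2
Insert 24: h=11 -> slot 11
Insert 73: h=8 -> slot 8
Insert 99: h=8, 1 probes -> slot 9
Insert 97: h=6 -> slot 6

Table: [None, 92, 40, None, None, None, 97, None, 73, 99, 49, 24, None]


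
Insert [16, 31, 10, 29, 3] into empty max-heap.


Insert 16: [16]
Insert 31: [31, 16]
Insert 10: [31, 16, 10]
Insert 29: [31, 29, 10, 16]
Insert 3: [31, 29, 10, 16, 3]

Final heap: [31, 29, 10, 16, 3]


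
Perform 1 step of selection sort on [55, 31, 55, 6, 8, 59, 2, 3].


Initial: [55, 31, 55, 6, 8, 59, 2, 3]
Step 1: min=2 at 6
  Swap: [2, 31, 55, 6, 8, 59, 55, 3]

After 1 step: [2, 31, 55, 6, 8, 59, 55, 3]


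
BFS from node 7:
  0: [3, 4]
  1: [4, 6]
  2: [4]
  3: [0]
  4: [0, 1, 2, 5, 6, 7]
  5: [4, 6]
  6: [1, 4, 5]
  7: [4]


Visit 7, enqueue [4]
Visit 4, enqueue [0, 1, 2, 5, 6]
Visit 0, enqueue [3]
Visit 1, enqueue []
Visit 2, enqueue []
Visit 5, enqueue []
Visit 6, enqueue []
Visit 3, enqueue []

BFS order: [7, 4, 0, 1, 2, 5, 6, 3]


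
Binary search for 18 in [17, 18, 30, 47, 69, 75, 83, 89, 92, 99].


Step 1: lo=0, hi=9, mid=4, val=69
Step 2: lo=0, hi=3, mid=1, val=18

Found at index 1


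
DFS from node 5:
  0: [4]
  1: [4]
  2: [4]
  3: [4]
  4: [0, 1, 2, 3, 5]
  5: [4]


Visit 5, push [4]
Visit 4, push [3, 2, 1, 0]
Visit 0, push []
Visit 1, push []
Visit 2, push []
Visit 3, push []

DFS order: [5, 4, 0, 1, 2, 3]


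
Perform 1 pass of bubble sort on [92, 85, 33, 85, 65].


Initial: [92, 85, 33, 85, 65]
Pass 1: [85, 33, 85, 65, 92] (4 swaps)

After 1 pass: [85, 33, 85, 65, 92]


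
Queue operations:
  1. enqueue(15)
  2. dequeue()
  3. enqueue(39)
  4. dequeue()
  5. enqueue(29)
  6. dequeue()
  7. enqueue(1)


enqueue(15) -> [15]
dequeue()->15, []
enqueue(39) -> [39]
dequeue()->39, []
enqueue(29) -> [29]
dequeue()->29, []
enqueue(1) -> [1]

Final queue: [1]


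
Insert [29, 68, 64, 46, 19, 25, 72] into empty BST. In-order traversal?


Insert 29: root
Insert 68: R from 29
Insert 64: R from 29 -> L from 68
Insert 46: R from 29 -> L from 68 -> L from 64
Insert 19: L from 29
Insert 25: L from 29 -> R from 19
Insert 72: R from 29 -> R from 68

In-order: [19, 25, 29, 46, 64, 68, 72]


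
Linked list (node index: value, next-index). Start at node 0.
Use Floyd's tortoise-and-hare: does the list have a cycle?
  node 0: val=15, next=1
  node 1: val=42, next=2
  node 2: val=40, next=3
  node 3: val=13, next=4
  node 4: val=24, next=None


Floyd's tortoise (slow, +1) and hare (fast, +2):
  init: slow=0, fast=0
  step 1: slow=1, fast=2
  step 2: slow=2, fast=4
  step 3: fast -> None, no cycle

Cycle: no


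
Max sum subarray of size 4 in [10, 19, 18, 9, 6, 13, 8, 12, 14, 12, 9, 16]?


[0:4]: 56
[1:5]: 52
[2:6]: 46
[3:7]: 36
[4:8]: 39
[5:9]: 47
[6:10]: 46
[7:11]: 47
[8:12]: 51

Max: 56 at [0:4]


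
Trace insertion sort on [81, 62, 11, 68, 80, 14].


Initial: [81, 62, 11, 68, 80, 14]
Insert 62: [62, 81, 11, 68, 80, 14]
Insert 11: [11, 62, 81, 68, 80, 14]
Insert 68: [11, 62, 68, 81, 80, 14]
Insert 80: [11, 62, 68, 80, 81, 14]
Insert 14: [11, 14, 62, 68, 80, 81]

Sorted: [11, 14, 62, 68, 80, 81]


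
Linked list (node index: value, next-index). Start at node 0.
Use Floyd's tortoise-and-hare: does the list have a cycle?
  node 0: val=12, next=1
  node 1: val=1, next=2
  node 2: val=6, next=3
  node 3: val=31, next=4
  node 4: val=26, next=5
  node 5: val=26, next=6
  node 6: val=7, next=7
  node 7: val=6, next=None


Floyd's tortoise (slow, +1) and hare (fast, +2):
  init: slow=0, fast=0
  step 1: slow=1, fast=2
  step 2: slow=2, fast=4
  step 3: slow=3, fast=6
  step 4: fast 6->7->None, no cycle

Cycle: no


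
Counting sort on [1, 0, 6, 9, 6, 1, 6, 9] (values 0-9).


Input: [1, 0, 6, 9, 6, 1, 6, 9]
Counts: [1, 2, 0, 0, 0, 0, 3, 0, 0, 2]

Sorted: [0, 1, 1, 6, 6, 6, 9, 9]


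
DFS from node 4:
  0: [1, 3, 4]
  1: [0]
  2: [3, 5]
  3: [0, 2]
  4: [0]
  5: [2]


Visit 4, push [0]
Visit 0, push [3, 1]
Visit 1, push []
Visit 3, push [2]
Visit 2, push [5]
Visit 5, push []

DFS order: [4, 0, 1, 3, 2, 5]


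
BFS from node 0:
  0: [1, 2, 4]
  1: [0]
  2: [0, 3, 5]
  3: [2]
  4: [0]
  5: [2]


Visit 0, enqueue [1, 2, 4]
Visit 1, enqueue []
Visit 2, enqueue [3, 5]
Visit 4, enqueue []
Visit 3, enqueue []
Visit 5, enqueue []

BFS order: [0, 1, 2, 4, 3, 5]


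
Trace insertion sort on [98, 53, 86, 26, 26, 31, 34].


Initial: [98, 53, 86, 26, 26, 31, 34]
Insert 53: [53, 98, 86, 26, 26, 31, 34]
Insert 86: [53, 86, 98, 26, 26, 31, 34]
Insert 26: [26, 53, 86, 98, 26, 31, 34]
Insert 26: [26, 26, 53, 86, 98, 31, 34]
Insert 31: [26, 26, 31, 53, 86, 98, 34]
Insert 34: [26, 26, 31, 34, 53, 86, 98]

Sorted: [26, 26, 31, 34, 53, 86, 98]


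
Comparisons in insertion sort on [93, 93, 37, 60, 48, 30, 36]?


Algorithm: insertion sort
Input: [93, 93, 37, 60, 48, 30, 36]
Sorted: [30, 36, 37, 48, 60, 93, 93]

21


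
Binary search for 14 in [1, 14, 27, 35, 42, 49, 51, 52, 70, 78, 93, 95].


Step 1: lo=0, hi=11, mid=5, val=49
Step 2: lo=0, hi=4, mid=2, val=27
Step 3: lo=0, hi=1, mid=0, val=1
Step 4: lo=1, hi=1, mid=1, val=14

Found at index 1


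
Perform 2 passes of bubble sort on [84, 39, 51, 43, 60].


Initial: [84, 39, 51, 43, 60]
Pass 1: [39, 51, 43, 60, 84] (4 swaps)
Pass 2: [39, 43, 51, 60, 84] (1 swaps)

After 2 passes: [39, 43, 51, 60, 84]


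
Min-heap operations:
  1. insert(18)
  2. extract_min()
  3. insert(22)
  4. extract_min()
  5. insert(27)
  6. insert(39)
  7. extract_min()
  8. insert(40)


insert(18) -> [18]
extract_min()->18, []
insert(22) -> [22]
extract_min()->22, []
insert(27) -> [27]
insert(39) -> [27, 39]
extract_min()->27, [39]
insert(40) -> [39, 40]

Final heap: [39, 40]


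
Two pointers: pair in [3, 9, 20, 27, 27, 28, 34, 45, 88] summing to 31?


lo=0(3)+hi=8(88)=91
lo=0(3)+hi=7(45)=48
lo=0(3)+hi=6(34)=37
lo=0(3)+hi=5(28)=31

Yes: 3+28=31


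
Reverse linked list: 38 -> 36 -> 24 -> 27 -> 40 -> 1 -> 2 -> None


Step 1: curr=38, set curr.next=prev(None) | reversed so far: 38
Step 2: curr=36, set curr.next=prev(38) | reversed so far: 36 -> 38
Step 3: curr=24, set curr.next=prev(36) | reversed so far: 24 -> 36 -> 38
Step 4: curr=27, set curr.next=prev(24) | reversed so far: 27 -> 24 -> 36 -> 38
Step 5: curr=40, set curr.next=prev(27) | reversed so far: 40 -> 27 -> 24 -> 36 -> 38
Step 6: curr=1, set curr.next=prev(40) | reversed so far: 1 -> 40 -> 27 -> 24 -> 36 -> 38
Step 7: curr=2, set curr.next=prev(1) | reversed so far: 2 -> 1 -> 40 -> 27 -> 24 -> 36 -> 38

2 -> 1 -> 40 -> 27 -> 24 -> 36 -> 38 -> None
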